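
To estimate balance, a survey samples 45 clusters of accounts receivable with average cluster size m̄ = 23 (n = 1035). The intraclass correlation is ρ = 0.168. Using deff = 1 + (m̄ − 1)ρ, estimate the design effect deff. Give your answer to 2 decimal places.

deff = 1 + (23 − 1)·0.168 = 1 + 3.696 = 4.696.

4.70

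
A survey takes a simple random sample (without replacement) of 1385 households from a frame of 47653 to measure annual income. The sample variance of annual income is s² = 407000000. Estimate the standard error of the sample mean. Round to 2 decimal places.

Under SRS without replacement, Var(ȳ) = (1 − f)·s²/n with f = n/N = 1385/47653 = 0.02906428.
Var(ȳ) = (1 − 0.02906428)·407000000/1385 = 0.97093572·293862.82 = 285321.91.
SE(ȳ) = √(285321.91) = 534.16.

534.16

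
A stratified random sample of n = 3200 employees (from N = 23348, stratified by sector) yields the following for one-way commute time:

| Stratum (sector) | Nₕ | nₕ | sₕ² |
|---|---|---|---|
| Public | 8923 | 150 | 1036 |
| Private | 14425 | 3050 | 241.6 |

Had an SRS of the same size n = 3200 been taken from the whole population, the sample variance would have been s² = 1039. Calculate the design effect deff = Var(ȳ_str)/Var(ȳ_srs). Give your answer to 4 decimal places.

Var(ȳ_str) = Σ Wₕ²(1−fₕ)sₕ²/nₕ with Wₕ = Nₕ/23348:
  Public: (8923/23348)²·(1−150/8923)·1036/150 = 0.99180924
  Private: (14425/23348)²·(1−3050/14425)·241.6/3050 = 0.023843222
  → Var(ȳ_str) = 1.0156525.
Var(ȳ_srs) = (1 − 3200/23348)·1039/3200 = 0.2801869.
deff = 1.0156525 / 0.2801869 = 3.6249.

3.6249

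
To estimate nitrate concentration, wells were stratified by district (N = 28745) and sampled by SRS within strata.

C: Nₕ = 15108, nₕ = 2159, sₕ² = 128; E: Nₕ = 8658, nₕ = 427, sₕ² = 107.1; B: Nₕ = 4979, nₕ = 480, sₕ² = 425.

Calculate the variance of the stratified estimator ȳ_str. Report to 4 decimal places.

0.0597

Var(ȳ_str) = Σₕ Wₕ²(1 − fₕ)sₕ²/nₕ with Wₕ = Nₕ/N, N = 28745.
C: Wₕ = 0.52558706; term = 0.52558706²·(1 − 0.14290442)·128/2159 = 0.014037052.
E: Wₕ = 0.30120021; term = 0.30120021²·(1 − 0.04931855)·107.1/427 = 0.021632522.
B: Wₕ = 0.17321273; term = 0.17321273²·(1 − 0.09640490)·425/480 = 0.024003866.
Sum = 0.05967344.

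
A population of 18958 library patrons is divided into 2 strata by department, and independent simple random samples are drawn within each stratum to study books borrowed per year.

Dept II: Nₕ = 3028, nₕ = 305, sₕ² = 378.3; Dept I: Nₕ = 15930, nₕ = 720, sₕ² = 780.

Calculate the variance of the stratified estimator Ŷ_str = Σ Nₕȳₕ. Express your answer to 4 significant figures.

2.727 × 10^8

Var(Ŷ_str) = Σₕ Nₕ²(1 − fₕ)sₕ²/nₕ.
Dept II: 3028²·(1 − 305/3028)·378.3/305 = 1.0226806 × 10^7.
Dept I: 15930²·(1 − 720/15930)·780/720 = 2.6248658 × 10^8.
Sum = 2.7271339 × 10^8.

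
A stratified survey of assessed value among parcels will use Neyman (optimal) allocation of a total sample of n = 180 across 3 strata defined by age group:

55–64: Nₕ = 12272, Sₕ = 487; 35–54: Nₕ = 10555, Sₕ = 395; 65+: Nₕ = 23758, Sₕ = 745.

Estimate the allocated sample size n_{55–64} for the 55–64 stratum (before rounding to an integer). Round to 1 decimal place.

38.6

Neyman allocation: nₕ = n·NₕSₕ / Σⱼ NⱼSⱼ.
Σ NⱼSⱼ = 12272·487 + 10555·395 + 23758·745 = 2.7845399 × 10^7.
n_{55–64} = 180·12272·487 / (2.7845399 × 10^7) = 38.6.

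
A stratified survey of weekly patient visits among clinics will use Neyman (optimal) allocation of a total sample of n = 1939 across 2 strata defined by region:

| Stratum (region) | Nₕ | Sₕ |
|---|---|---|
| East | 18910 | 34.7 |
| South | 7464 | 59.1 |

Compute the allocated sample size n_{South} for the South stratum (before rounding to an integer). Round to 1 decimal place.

Neyman allocation: nₕ = n·NₕSₕ / Σⱼ NⱼSⱼ.
Σ NⱼSⱼ = 18910·34.7 + 7464·59.1 = 1.0972994 × 10^6.
n_{South} = 1939·7464·59.1 / (1.0972994 × 10^6) = 779.5.

779.5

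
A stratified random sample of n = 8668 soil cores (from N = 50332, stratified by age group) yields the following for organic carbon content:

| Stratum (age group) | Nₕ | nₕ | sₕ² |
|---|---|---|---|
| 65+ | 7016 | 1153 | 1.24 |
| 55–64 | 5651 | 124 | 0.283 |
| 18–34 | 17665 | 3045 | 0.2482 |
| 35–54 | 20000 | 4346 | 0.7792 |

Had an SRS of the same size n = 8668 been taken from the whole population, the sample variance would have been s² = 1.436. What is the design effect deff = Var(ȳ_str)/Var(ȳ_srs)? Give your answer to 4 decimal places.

Var(ȳ_str) = Σ Wₕ²(1−fₕ)sₕ²/nₕ with Wₕ = Nₕ/50332:
  65+: (7016/50332)²·(1−1153/7016)·1.24/1153 = 1.7462784 × 10^-5
  55–64: (5651/50332)²·(1−124/5651)·0.283/124 = 2.8137865 × 10^-5
  18–34: (17665/50332)²·(1−3045/17665)·0.2482/3045 = 8.3097339 × 10^-6
  35–54: (20000/50332)²·(1−4346/20000)·0.7792/4346 = 2.2157776 × 10^-5
  → Var(ȳ_str) = 7.6068159 × 10^-5.
Var(ȳ_srs) = (1 − 8668/50332)·1.436/8668 = 1.3713626 × 10^-4.
deff = (7.6068159 × 10^-5) / (1.3713626 × 10^-4) = 0.5547.

0.5547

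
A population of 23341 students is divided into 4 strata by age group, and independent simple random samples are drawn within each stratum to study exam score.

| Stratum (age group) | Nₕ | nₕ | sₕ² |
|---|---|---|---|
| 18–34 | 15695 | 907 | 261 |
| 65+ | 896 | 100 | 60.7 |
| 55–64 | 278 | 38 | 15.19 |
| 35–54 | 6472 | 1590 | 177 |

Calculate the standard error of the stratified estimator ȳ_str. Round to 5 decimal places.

0.36041

Var(ȳ_str) = Σₕ Wₕ²(1 − fₕ)sₕ²/nₕ with Wₕ = Nₕ/N, N = 23341.
18–34: Wₕ = 0.67242192; term = 0.67242192²·(1 − 0.05778910)·261/907 = 0.12259283.
65+: Wₕ = 0.03838739; term = 0.03838739²·(1 − 0.11160714)·60.7/100 = 7.9464078 × 10^-4.
55–64: Wₕ = 0.01191037; term = 0.01191037²·(1 − 0.13669065)·15.19/38 = 4.8954351 × 10^-5.
35–54: Wₕ = 0.27728032; term = 0.27728032²·(1 − 0.24567367)·177/1590 = 0.0064561485.
Sum = 0.12989257.
SE = √(0.12989257) = 0.36041.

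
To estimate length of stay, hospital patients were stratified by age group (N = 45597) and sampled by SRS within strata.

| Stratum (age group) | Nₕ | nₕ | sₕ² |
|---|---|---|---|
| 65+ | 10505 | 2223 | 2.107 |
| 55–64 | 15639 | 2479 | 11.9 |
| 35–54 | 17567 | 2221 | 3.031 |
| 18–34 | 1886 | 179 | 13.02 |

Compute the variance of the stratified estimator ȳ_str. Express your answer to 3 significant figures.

Var(ȳ_str) = Σₕ Wₕ²(1 − fₕ)sₕ²/nₕ with Wₕ = Nₕ/N, N = 45597.
65+: Wₕ = 0.23038796; term = 0.23038796²·(1 − 0.21161352)·2.107/2223 = 3.9662841 × 10^-5.
55–64: Wₕ = 0.34298309; term = 0.34298309²·(1 − 0.15851397)·11.9/2479 = 4.7518505 × 10^-4.
35–54: Wₕ = 0.38526657; term = 0.38526657²·(1 − 0.12643024)·3.031/2221 = 1.7695288 × 10^-4.
18–34: Wₕ = 0.04136237; term = 0.04136237²·(1 − 0.09490986)·13.02/179 = 1.126317 × 10^-4.
Sum = 8.0443247 × 10^-4.

8.04 × 10^-4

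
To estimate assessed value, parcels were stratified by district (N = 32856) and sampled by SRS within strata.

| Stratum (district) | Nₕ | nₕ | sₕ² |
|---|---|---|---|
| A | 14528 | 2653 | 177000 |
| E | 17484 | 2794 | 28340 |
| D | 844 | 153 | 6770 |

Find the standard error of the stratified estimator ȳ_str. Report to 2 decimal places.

Var(ȳ_str) = Σₕ Wₕ²(1 − fₕ)sₕ²/nₕ with Wₕ = Nₕ/N, N = 32856.
A: Wₕ = 0.44217190; term = 0.44217190²·(1 − 0.18261289)·177000/2653 = 10.662182.
E: Wₕ = 0.53214025; term = 0.53214025²·(1 − 0.15980325)·28340/2794 = 2.4132741.
D: Wₕ = 0.02568785; term = 0.02568785²·(1 − 0.18127962)·6770/153 = 0.023904978.
Sum = 13.099361.
SE = √(13.099361) = 3.62.

3.62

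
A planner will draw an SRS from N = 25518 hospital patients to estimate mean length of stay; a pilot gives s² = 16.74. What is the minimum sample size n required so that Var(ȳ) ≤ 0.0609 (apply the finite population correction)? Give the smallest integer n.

272

Without fpc, n₀ = s²/D = 16.74/0.0609 = 274.8768.
With fpc, (1 − n/N)·s²/n ≤ D requires n ≥ n₀/(1 + n₀/N) = 274.8768/(1 + 274.8768/25518) = 271.9474.
Rounding up, n = 272.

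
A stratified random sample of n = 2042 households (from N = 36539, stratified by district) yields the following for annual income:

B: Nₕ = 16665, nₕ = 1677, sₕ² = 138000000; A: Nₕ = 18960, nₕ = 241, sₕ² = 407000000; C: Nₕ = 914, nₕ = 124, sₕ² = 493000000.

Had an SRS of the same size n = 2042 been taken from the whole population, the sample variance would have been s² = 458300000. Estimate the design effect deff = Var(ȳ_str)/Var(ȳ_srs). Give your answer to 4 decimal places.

2.2015

Var(ȳ_str) = Σ Wₕ²(1−fₕ)sₕ²/nₕ with Wₕ = Nₕ/36539:
  B: (16665/36539)²·(1−1677/16665)·138000000/1677 = 15395.072
  A: (18960/36539)²·(1−241/18960)·407000000/241 = 448936.62
  C: (914/36539)²·(1−124/914)·493000000/124 = 2150.2314
  → Var(ȳ_str) = 466481.92.
Var(ȳ_srs) = (1 − 2042/36539)·458300000/2042 = 211894.06.
deff = 466481.92 / 211894.06 = 2.2015.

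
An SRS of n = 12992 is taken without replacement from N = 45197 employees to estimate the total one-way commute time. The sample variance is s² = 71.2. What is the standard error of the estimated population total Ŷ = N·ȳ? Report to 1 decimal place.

Var(Ŷ) = N²·Var(ȳ) = N²·(1 − n/N)·s²/n.
f = 12992/45197 = 0.28745271; Var(ȳ) = 0.71254729·71.2/12992 = 0.0039049698.
Var(Ŷ) = 45197² · 0.0039049698 = 7.9769505 × 10^6.
SE(Ŷ) = √(7.9769505 × 10^6) = 2824.3.

2824.3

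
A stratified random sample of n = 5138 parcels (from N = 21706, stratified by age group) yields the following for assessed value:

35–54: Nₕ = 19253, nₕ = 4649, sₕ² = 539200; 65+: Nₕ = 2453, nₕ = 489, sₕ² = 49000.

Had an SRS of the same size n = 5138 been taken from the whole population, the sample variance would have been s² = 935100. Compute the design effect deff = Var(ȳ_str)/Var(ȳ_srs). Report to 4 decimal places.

0.5056

Var(ȳ_str) = Σ Wₕ²(1−fₕ)sₕ²/nₕ with Wₕ = Nₕ/21706:
  35–54: (19253/21706)²·(1−4649/19253)·539200/4649 = 69.21512
  65+: (2453/21706)²·(1−489/2453)·49000/489 = 1.024629
  → Var(ȳ_str) = 70.239749.
Var(ȳ_srs) = (1 − 5138/21706)·935100/5138 = 138.91663.
deff = 70.239749 / 138.91663 = 0.5056.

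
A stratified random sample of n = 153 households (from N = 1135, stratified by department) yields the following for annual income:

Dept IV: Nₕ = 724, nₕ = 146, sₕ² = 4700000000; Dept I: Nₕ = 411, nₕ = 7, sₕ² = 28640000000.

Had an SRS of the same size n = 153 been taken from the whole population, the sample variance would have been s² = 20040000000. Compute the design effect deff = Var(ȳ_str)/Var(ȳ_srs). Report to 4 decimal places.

Var(ȳ_str) = Σ Wₕ²(1−fₕ)sₕ²/nₕ with Wₕ = Nₕ/1135:
  Dept IV: (724/1135)²·(1−146/724)·4700000000/146 = 1.0457303 × 10^7
  Dept I: (411/1135)²·(1−7/411)·28640000000/7 = 5.2735909 × 10^8
  → Var(ȳ_str) = 5.3781639 × 10^8.
Var(ȳ_srs) = (1 − 153/1135)·20040000000/153 = 1.13324 × 10^8.
deff = (5.3781639 × 10^8) / (1.13324 × 10^8) = 4.7458.

4.7458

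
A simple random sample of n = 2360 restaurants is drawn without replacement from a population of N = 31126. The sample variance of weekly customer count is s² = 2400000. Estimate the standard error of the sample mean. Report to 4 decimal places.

Under SRS without replacement, Var(ȳ) = (1 − f)·s²/n with f = n/N = 2360/31126 = 0.07582086.
Var(ȳ) = (1 − 0.07582086)·2400000/2360 = 0.92417914·1016.9492 = 939.8432.
SE(ȳ) = √(939.8432) = 30.6569.

30.6569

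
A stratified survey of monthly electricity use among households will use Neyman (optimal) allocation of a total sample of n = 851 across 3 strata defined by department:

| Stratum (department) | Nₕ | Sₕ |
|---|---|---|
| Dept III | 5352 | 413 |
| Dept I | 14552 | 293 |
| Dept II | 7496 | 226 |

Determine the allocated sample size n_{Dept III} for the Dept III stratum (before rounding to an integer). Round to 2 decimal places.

230.29

Neyman allocation: nₕ = n·NₕSₕ / Σⱼ NⱼSⱼ.
Σ NⱼSⱼ = 5352·413 + 14552·293 + 7496·226 = 8.168208 × 10^6.
n_{Dept III} = 851·5352·413 / (8.168208 × 10^6) = 230.29.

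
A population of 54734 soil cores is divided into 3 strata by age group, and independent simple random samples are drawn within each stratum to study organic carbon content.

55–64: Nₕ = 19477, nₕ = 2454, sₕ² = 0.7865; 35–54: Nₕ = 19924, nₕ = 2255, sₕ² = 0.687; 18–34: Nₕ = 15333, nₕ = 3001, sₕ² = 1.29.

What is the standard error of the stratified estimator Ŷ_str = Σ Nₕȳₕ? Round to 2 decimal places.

542.95

Var(Ŷ_str) = Σₕ Nₕ²(1 − fₕ)sₕ²/nₕ.
55–64: 19477²·(1 − 2454/19477)·0.7865/2454 = 106263.06.
35–54: 19924²·(1 − 2255/19924)·0.687/2255 = 107250.34.
18–34: 15333²·(1 − 3001/15333)·1.29/3001 = 81280.126.
Sum = 294793.53.
SE = √(294793.53) = 542.95.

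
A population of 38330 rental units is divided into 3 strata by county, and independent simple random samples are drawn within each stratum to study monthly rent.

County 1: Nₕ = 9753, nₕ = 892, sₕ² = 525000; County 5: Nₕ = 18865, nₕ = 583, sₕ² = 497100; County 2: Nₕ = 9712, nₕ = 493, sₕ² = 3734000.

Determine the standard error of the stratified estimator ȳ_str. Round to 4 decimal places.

26.3886

Var(ȳ_str) = Σₕ Wₕ²(1 − fₕ)sₕ²/nₕ with Wₕ = Nₕ/N, N = 38330.
County 1: Wₕ = 0.25444821; term = 0.25444821²·(1 − 0.09145904)·525000/892 = 34.620854.
County 5: Wₕ = 0.49217323; term = 0.49217323²·(1 − 0.03090379)·497100/583 = 200.16036.
County 2: Wₕ = 0.25337855; term = 0.25337855²·(1 − 0.05076194)·3734000/493 = 461.57496.
Sum = 696.35617.
SE = √(696.35617) = 26.3886.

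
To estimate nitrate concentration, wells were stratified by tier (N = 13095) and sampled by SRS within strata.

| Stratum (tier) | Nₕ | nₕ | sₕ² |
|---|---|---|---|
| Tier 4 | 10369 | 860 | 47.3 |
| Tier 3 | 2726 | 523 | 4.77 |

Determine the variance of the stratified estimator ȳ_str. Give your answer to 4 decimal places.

Var(ȳ_str) = Σₕ Wₕ²(1 − fₕ)sₕ²/nₕ with Wₕ = Nₕ/N, N = 13095.
Tier 4: Wₕ = 0.79182894; term = 0.79182894²·(1 − 0.08293953)·47.3/860 = 0.031624481.
Tier 3: Wₕ = 0.20817106; term = 0.20817106²·(1 − 0.19185620)·4.77/523 = 3.1940818 × 10^-4.
Sum = 0.031943889.

0.0319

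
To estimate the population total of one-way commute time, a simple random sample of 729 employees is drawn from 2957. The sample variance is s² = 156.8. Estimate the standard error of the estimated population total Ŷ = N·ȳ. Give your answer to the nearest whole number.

1190

Var(Ŷ) = N²·Var(ȳ) = N²·(1 − n/N)·s²/n.
f = 729/2957 = 0.24653365; Var(ȳ) = 0.75346635·156.8/729 = 0.16206245.
Var(Ŷ) = 2957² · 0.16206245 = 1.4170496 × 10^6.
SE(Ŷ) = √(1.4170496 × 10^6) = 1190.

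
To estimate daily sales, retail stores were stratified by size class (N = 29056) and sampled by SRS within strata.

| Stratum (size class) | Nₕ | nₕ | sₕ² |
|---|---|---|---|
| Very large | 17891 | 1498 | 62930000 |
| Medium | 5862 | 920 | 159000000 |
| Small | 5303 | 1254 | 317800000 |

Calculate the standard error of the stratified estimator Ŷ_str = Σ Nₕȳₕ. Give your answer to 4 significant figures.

Var(Ŷ_str) = Σₕ Nₕ²(1 − fₕ)sₕ²/nₕ.
Very large: 17891²·(1 − 1498/17891)·62930000/1498 = 1.2320802 × 10^13.
Medium: 5862²·(1 − 920/5862)·159000000/920 = 5.0067724 × 10^12.
Small: 5303²·(1 − 1254/5303)·317800000/1254 = 5.4415893 × 10^12.
Sum = 2.2769164 × 10^13.
SE = √(2.2769164 × 10^13) = 4.772 × 10^6.

4.772 × 10^6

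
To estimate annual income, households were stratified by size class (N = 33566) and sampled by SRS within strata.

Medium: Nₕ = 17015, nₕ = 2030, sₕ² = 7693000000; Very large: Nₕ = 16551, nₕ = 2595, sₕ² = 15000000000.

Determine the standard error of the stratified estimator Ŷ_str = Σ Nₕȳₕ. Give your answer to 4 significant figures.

4.797 × 10^7

Var(Ŷ_str) = Σₕ Nₕ²(1 − fₕ)sₕ²/nₕ.
Medium: 17015²·(1 − 2030/17015)·7693000000/2030 = 9.6624753 × 10^14.
Very large: 16551²·(1 − 2595/16551)·15000000000/2595 = 1.3351778 × 10^15.
Sum = 2.3014253 × 10^15.
SE = √(2.3014253 × 10^15) = 4.797 × 10^7.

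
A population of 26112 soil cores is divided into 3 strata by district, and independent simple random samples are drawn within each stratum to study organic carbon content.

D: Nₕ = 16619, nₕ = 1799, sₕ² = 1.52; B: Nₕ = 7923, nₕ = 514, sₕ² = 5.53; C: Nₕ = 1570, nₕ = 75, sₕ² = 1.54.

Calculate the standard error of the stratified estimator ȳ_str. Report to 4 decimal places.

0.0361

Var(ȳ_str) = Σₕ Wₕ²(1 − fₕ)sₕ²/nₕ with Wₕ = Nₕ/N, N = 26112.
D: Wₕ = 0.63645067; term = 0.63645067²·(1 − 0.10824959)·1.52/1799 = 3.052005 × 10^-4.
B: Wₕ = 0.30342371; term = 0.30342371²·(1 − 0.06487442)·5.53/514 = 9.262559 × 10^-4.
C: Wₕ = 0.06012561; term = 0.06012561²·(1 − 0.04777070)·1.54/75 = 7.0683823 × 10^-5.
Sum = 0.0013021402.
SE = √(0.0013021402) = 0.0361.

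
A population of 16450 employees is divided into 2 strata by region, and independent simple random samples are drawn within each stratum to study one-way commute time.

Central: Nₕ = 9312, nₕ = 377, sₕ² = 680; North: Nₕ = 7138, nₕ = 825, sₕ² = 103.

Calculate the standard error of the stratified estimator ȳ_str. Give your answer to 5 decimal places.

Var(ȳ_str) = Σₕ Wₕ²(1 − fₕ)sₕ²/nₕ with Wₕ = Nₕ/N, N = 16450.
Central: Wₕ = 0.56607903; term = 0.56607903²·(1 − 0.04048540)·680/377 = 0.55459159.
North: Wₕ = 0.43392097; term = 0.43392097²·(1 − 0.11557859)·103/825 = 0.020790446.
Sum = 0.57538204.
SE = √(0.57538204) = 0.75854.

0.75854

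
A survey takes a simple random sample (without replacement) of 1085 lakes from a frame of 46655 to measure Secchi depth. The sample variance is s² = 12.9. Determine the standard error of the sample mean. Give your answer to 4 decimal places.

0.1078

Under SRS without replacement, Var(ȳ) = (1 − f)·s²/n with f = n/N = 1085/46655 = 0.02325581.
Var(ȳ) = (1 − 0.02325581)·12.9/1085 = 0.97674419·0.011889401 = 0.011612903.
SE(ȳ) = √(0.011612903) = 0.1078.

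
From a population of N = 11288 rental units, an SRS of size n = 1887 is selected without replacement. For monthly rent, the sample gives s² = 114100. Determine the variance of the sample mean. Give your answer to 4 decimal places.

Under SRS without replacement, Var(ȳ) = (1 − f)·s²/n with f = n/N = 1887/11288 = 0.16716867.
Var(ȳ) = (1 − 0.16716867)·114100/1887 = 0.83283133·60.466349 = 50.358269.

50.3583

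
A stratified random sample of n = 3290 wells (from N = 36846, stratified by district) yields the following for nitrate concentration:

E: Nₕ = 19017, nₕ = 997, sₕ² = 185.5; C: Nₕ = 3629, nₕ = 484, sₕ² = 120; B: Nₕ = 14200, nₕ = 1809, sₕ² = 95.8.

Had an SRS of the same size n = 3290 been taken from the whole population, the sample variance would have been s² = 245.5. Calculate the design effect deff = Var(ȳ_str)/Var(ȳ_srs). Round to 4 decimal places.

Var(ȳ_str) = Σ Wₕ²(1−fₕ)sₕ²/nₕ with Wₕ = Nₕ/36846:
  E: (19017/36846)²·(1−997/19017)·185.5/997 = 0.046963976
  C: (3629/36846)²·(1−484/3629)·120/484 = 0.0020843124
  B: (14200/36846)²·(1−1809/14200)·95.8/1809 = 0.0068634259
  → Var(ȳ_str) = 0.055911714.
Var(ȳ_srs) = (1 − 3290/36846)·245.5/3290 = 0.067957194.
deff = 0.055911714 / 0.067957194 = 0.8227.

0.8227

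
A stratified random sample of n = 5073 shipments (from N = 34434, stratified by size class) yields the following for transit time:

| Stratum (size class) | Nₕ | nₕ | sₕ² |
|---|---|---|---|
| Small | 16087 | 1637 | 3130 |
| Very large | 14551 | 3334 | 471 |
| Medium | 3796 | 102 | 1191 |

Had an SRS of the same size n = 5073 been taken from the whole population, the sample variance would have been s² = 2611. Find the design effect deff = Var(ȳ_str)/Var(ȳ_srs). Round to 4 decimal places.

Var(ȳ_str) = Σ Wₕ²(1−fₕ)sₕ²/nₕ with Wₕ = Nₕ/34434:
  Small: (16087/34434)²·(1−1637/16087)·3130/1637 = 0.37485527
  Very large: (14551/34434)²·(1−3334/14551)·471/3334 = 0.019446879
  Medium: (3796/34434)²·(1−102/3796)·1191/102 = 0.13808921
  → Var(ȳ_str) = 0.53239136.
Var(ȳ_srs) = (1 − 5073/34434)·2611/5073 = 0.43885937.
deff = 0.53239136 / 0.43885937 = 1.2131.

1.2131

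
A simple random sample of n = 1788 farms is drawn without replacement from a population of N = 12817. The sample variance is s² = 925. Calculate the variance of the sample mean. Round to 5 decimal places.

Under SRS without replacement, Var(ȳ) = (1 − f)·s²/n with f = n/N = 1788/12817 = 0.13950222.
Var(ȳ) = (1 − 0.13950222)·925/1788 = 0.86049778·0.51733781 = 0.44516803.

0.44517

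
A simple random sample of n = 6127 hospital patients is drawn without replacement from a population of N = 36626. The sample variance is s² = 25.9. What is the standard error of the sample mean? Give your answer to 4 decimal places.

Under SRS without replacement, Var(ȳ) = (1 − f)·s²/n with f = n/N = 6127/36626 = 0.16728553.
Var(ȳ) = (1 − 0.16728553)·25.9/6127 = 0.83271447·0.0042271911 = 0.0035200432.
SE(ȳ) = √(0.0035200432) = 0.0593.

0.0593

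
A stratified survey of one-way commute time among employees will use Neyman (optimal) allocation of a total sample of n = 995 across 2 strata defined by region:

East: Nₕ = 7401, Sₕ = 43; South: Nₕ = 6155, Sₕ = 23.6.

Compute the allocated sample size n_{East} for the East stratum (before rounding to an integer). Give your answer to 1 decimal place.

Neyman allocation: nₕ = n·NₕSₕ / Σⱼ NⱼSⱼ.
Σ NⱼSⱼ = 7401·43 + 6155·23.6 = 463501.
n_{East} = 995·7401·43 / 463501 = 683.2.

683.2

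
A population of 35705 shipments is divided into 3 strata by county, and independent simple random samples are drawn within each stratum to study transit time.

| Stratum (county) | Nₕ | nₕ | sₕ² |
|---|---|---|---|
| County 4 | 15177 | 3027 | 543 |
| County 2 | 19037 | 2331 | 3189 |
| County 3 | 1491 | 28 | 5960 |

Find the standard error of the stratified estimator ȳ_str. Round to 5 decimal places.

Var(ȳ_str) = Σₕ Wₕ²(1 − fₕ)sₕ²/nₕ with Wₕ = Nₕ/N, N = 35705.
County 4: Wₕ = 0.42506652; term = 0.42506652²·(1 − 0.19944653)·543/3027 = 0.025947263.
County 2: Wₕ = 0.53317463; term = 0.53317463²·(1 − 0.12244576)·3189/2331 = 0.34129125.
County 3: Wₕ = 0.04175886; term = 0.04175886²·(1 − 0.01877934)·5960/28 = 0.36421022.
Sum = 0.73144873.
SE = √(0.73144873) = 0.85525.

0.85525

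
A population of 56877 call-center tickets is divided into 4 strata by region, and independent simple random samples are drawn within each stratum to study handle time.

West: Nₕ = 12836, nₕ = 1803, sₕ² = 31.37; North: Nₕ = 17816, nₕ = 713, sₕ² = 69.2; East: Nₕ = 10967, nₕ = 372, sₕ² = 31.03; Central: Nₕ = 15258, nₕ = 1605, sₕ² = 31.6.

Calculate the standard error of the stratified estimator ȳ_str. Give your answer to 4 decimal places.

Var(ȳ_str) = Σₕ Wₕ²(1 − fₕ)sₕ²/nₕ with Wₕ = Nₕ/N, N = 56877.
West: Wₕ = 0.22567998; term = 0.22567998²·(1 − 0.14046432)·31.37/1803 = 7.6167334 × 10^-4.
North: Wₕ = 0.31323734; term = 0.31323734²·(1 − 0.04002021)·69.2/713 = 0.0091416734.
East: Wₕ = 0.19281959; term = 0.19281959²·(1 − 0.03391994)·31.03/372 = 0.002996086.
Central: Wₕ = 0.26826309; term = 0.26826309²·(1 − 0.10519072)·31.6/1605 = 0.0012678398.
Sum = 0.014167273.
SE = √(0.014167273) = 0.1190.

0.1190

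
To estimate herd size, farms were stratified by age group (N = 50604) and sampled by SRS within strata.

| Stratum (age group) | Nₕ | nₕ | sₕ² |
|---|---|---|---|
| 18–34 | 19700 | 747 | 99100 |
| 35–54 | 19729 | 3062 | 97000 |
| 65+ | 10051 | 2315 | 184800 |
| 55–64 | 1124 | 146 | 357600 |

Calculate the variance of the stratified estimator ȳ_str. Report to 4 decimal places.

26.8862

Var(ȳ_str) = Σₕ Wₕ²(1 − fₕ)sₕ²/nₕ with Wₕ = Nₕ/N, N = 50604.
18–34: Wₕ = 0.38929729; term = 0.38929729²·(1 − 0.03791878)·99100/747 = 19.343165.
35–54: Wₕ = 0.38987037; term = 0.38987037²·(1 − 0.15520300)·97000/3062 = 4.0677978.
65+: Wₕ = 0.19862066; term = 0.19862066²·(1 − 0.23032534)·184800/2315 = 2.4238571.
55–64: Wₕ = 0.02221168; term = 0.02221168²·(1 − 0.12989324)·357600/146 = 1.0514294.
Sum = 26.886249.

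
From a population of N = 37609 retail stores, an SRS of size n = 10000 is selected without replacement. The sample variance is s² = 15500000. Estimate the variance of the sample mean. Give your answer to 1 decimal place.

1137.9

Under SRS without replacement, Var(ȳ) = (1 − f)·s²/n with f = n/N = 10000/37609 = 0.26589380.
Var(ȳ) = (1 − 0.26589380)·15500000/10000 = 0.73410620·1550 = 1137.8646.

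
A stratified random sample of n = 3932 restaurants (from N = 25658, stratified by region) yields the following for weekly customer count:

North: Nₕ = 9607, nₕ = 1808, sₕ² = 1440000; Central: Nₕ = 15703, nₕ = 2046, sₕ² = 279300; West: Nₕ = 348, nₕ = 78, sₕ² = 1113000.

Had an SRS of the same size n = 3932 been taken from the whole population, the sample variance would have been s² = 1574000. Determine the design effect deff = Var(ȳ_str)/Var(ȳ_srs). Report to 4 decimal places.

Var(ȳ_str) = Σ Wₕ²(1−fₕ)sₕ²/nₕ with Wₕ = Nₕ/25658:
  North: (9607/25658)²·(1−1808/9607)·1440000/1808 = 90.645276
  Central: (15703/25658)²·(1−2046/15703)·279300/2046 = 44.469029
  West: (348/25658)²·(1−78/348)·1113000/78 = 2.0365636
  → Var(ȳ_str) = 137.15087.
Var(ȳ_srs) = (1 − 3932/25658)·1574000/3932 = 338.9598.
deff = 137.15087 / 338.9598 = 0.4046.

0.4046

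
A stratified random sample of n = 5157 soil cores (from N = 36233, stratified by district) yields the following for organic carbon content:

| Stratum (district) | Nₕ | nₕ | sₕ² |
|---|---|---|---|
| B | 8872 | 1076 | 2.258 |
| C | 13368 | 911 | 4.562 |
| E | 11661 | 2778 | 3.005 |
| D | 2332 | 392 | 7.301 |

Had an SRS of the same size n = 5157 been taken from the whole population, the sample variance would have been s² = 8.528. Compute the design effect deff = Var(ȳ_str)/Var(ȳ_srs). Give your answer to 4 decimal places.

0.6312

Var(ȳ_str) = Σ Wₕ²(1−fₕ)sₕ²/nₕ with Wₕ = Nₕ/36233:
  B: (8872/36233)²·(1−1076/8872)·2.258/1076 = 1.105596 × 10^-4
  C: (13368/36233)²·(1−911/13368)·4.562/911 = 6.3519668 × 10^-4
  E: (11661/36233)²·(1−2778/11661)·3.005/2778 = 8.5349131 × 10^-5
  D: (2332/36233)²·(1−392/2332)·7.301/392 = 6.4182698 × 10^-5
  → Var(ȳ_str) = 8.9528811 × 10^-4.
Var(ȳ_srs) = (1 − 5157/36233)·8.528/5157 = 0.0014183091.
deff = (8.9528811 × 10^-4) / 0.0014183091 = 0.6312.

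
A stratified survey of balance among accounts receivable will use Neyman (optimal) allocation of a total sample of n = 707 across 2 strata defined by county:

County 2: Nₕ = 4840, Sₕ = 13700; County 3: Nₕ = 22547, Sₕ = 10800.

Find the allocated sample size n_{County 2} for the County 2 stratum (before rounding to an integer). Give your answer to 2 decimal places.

Neyman allocation: nₕ = n·NₕSₕ / Σⱼ NⱼSⱼ.
Σ NⱼSⱼ = 4840·13700 + 22547·10800 = 3.098156 × 10^8.
n_{County 2} = 707·4840·13700 / (3.098156 × 10^8) = 151.32.

151.32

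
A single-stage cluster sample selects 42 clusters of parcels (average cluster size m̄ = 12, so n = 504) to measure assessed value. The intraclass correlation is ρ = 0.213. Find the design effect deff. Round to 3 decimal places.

3.343

deff = 1 + (12 − 1)·0.213 = 1 + 2.343 = 3.343.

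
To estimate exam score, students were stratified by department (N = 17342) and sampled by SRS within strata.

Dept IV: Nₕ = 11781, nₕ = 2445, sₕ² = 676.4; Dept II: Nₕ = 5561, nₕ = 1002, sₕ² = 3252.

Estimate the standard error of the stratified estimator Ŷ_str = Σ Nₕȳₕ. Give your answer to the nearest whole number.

10616

Var(Ŷ_str) = Σₕ Nₕ²(1 − fₕ)sₕ²/nₕ.
Dept IV: 11781²·(1 − 2445/11781)·676.4/2445 = 3.0427603 × 10^7.
Dept II: 5561²·(1 − 1002/5561)·3252/1002 = 8.2282088 × 10^7.
Sum = 1.1270969 × 10^8.
SE = √(1.1270969 × 10^8) = 10616.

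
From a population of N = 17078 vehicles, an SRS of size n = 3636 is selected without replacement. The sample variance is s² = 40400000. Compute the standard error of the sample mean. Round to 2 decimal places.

93.52

Under SRS without replacement, Var(ȳ) = (1 − f)·s²/n with f = n/N = 3636/17078 = 0.21290549.
Var(ȳ) = (1 − 0.21290549)·40400000/3636 = 0.78709451·11111.111 = 8745.4945.
SE(ȳ) = √(8745.4945) = 93.52.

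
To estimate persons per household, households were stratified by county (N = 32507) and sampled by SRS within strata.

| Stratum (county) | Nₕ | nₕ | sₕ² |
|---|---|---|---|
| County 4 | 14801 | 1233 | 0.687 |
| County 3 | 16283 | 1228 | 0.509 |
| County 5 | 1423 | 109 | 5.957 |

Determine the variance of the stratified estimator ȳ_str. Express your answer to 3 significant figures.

2.99 × 10^-4

Var(ȳ_str) = Σₕ Wₕ²(1 − fₕ)sₕ²/nₕ with Wₕ = Nₕ/N, N = 32507.
County 4: Wₕ = 0.45531732; term = 0.45531732²·(1 − 0.08330518)·0.687/1233 = 1.0588801 × 10^-4.
County 3: Wₕ = 0.50090750; term = 0.50090750²·(1 − 0.07541608)·0.509/1228 = 9.615698 × 10^-5.
County 5: Wₕ = 0.04377519; term = 0.04377519²·(1 − 0.07659874)·5.957/109 = 9.6704701 × 10^-5.
Sum = 2.9874969 × 10^-4.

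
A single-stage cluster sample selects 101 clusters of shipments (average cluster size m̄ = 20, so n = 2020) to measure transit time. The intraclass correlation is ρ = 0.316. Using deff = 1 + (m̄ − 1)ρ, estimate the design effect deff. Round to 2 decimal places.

7.00

deff = 1 + (20 − 1)·0.316 = 1 + 6.004 = 7.004.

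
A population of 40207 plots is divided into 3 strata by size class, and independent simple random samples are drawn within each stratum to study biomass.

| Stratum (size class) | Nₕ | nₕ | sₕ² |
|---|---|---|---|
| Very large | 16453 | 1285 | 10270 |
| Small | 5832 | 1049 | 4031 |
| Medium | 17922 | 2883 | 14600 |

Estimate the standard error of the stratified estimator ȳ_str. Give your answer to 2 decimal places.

Var(ȳ_str) = Σₕ Wₕ²(1 − fₕ)sₕ²/nₕ with Wₕ = Nₕ/N, N = 40207.
Very large: Wₕ = 0.40920735; term = 0.40920735²·(1 − 0.07810126)·10270/1285 = 1.2337791.
Small: Wₕ = 0.14504937; term = 0.14504937²·(1 − 0.17986968)·4031/1049 = 0.066305853.
Medium: Wₕ = 0.44574328; term = 0.44574328²·(1 − 0.16086374)·14600/2883 = 0.84432628.
Sum = 2.1444112.
SE = √(2.1444112) = 1.46.

1.46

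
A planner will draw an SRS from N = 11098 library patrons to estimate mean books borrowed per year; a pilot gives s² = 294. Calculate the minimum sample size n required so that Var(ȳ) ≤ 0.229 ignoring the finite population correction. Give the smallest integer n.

Without fpc, n₀ = s²/D = 294/0.229 = 1283.8428.
Rounding up, n = 1284.

1284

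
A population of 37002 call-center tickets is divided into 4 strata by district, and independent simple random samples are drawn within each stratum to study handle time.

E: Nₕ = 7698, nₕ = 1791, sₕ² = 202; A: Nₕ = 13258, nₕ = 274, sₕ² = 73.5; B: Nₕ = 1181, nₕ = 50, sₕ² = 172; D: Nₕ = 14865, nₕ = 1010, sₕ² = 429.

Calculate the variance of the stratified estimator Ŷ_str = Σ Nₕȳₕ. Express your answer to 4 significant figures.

1.434 × 10^8

Var(Ŷ_str) = Σₕ Nₕ²(1 − fₕ)sₕ²/nₕ.
E: 7698²·(1 − 1791/7698)·202/1791 = 5.1286216 × 10^6.
A: 13258²·(1 − 274/13258)·73.5/274 = 4.6176743 × 10^7.
B: 1181²·(1 − 50/1181)·172/50 = 4.5948458 × 10^6.
D: 14865²·(1 − 1010/14865)·429/1010 = 8.7479716 × 10^7.
Sum = 1.4337993 × 10^8.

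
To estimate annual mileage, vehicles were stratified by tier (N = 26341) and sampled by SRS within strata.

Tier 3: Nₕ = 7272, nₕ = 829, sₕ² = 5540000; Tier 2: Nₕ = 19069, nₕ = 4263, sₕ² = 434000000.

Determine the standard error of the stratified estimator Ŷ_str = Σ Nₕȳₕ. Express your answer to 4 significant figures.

5.390 × 10^6

Var(Ŷ_str) = Σₕ Nₕ²(1 − fₕ)sₕ²/nₕ.
Tier 3: 7272²·(1 − 829/7272)·5540000/829 = 3.1311021 × 10^11.
Tier 2: 19069²·(1 − 4263/19069)·434000000/4263 = 2.8743527 × 10^13.
Sum = 2.9056637 × 10^13.
SE = √(2.9056637 × 10^13) = 5.390 × 10^6.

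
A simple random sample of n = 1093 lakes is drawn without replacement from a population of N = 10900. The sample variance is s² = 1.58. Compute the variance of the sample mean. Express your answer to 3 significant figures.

0.00130

Under SRS without replacement, Var(ȳ) = (1 − f)·s²/n with f = n/N = 1093/10900 = 0.10027523.
Var(ȳ) = (1 − 0.10027523)·1.58/1093 = 0.89972477·0.0014455627 = 0.0013006085.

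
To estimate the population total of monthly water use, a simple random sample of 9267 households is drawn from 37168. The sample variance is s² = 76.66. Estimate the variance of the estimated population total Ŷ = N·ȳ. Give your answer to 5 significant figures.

Var(Ŷ) = N²·Var(ȳ) = N²·(1 − n/N)·s²/n.
f = 9267/37168 = 0.24932738; Var(ȳ) = 0.75067262·76.66/9267 = 0.0062098374.
Var(Ŷ) = 37168² · 0.0062098374 = 8.5786434 × 10^6.

8.5786 × 10^6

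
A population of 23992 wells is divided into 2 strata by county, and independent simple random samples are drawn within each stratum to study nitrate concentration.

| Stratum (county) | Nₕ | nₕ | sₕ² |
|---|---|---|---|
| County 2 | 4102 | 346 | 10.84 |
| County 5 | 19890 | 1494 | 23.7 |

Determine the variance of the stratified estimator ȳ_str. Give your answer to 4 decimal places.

0.0109

Var(ȳ_str) = Σₕ Wₕ²(1 − fₕ)sₕ²/nₕ with Wₕ = Nₕ/N, N = 23992.
County 2: Wₕ = 0.17097366; term = 0.17097366²·(1 − 0.08434910)·10.84/346 = 8.3857424 × 10^-4.
County 5: Wₕ = 0.82902634; term = 0.82902634²·(1 − 0.07511312)·23.7/1494 = 0.010083772.
Sum = 0.010922346.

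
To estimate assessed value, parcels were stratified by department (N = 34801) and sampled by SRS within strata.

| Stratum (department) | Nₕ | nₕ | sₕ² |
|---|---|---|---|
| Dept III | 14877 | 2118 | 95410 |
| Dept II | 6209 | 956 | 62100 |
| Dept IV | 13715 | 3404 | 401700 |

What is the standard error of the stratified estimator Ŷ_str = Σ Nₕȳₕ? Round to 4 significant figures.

165400

Var(Ŷ_str) = Σₕ Nₕ²(1 − fₕ)sₕ²/nₕ.
Dept III: 14877²·(1 − 2118/14877)·95410/2118 = 8.550666 × 10^9.
Dept II: 6209²·(1 − 956/6209)·62100/956 = 2.1186673 × 10^9.
Dept IV: 13715²·(1 − 3404/13715)·401700/3404 = 1.6688176 × 10^10.
Sum = 2.7357509 × 10^10.
SE = √(2.7357509 × 10^10) = 165400.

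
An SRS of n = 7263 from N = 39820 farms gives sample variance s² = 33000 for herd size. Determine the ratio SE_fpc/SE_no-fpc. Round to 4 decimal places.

0.9042

f = n/N = 7263/39820 = 0.18239578.
SE_no-fpc = √(s²/n) = 2.1315668; SE_fpc = √((1−f)s²/n) = 1.927394.
Ratio = √(1−f) = 0.90421470.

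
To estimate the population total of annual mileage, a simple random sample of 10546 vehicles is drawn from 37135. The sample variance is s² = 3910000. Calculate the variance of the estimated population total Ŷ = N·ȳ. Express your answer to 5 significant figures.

3.6608 × 10^11

Var(Ŷ) = N²·Var(ȳ) = N²·(1 − n/N)·s²/n.
f = 10546/37135 = 0.28399084; Var(ȳ) = 0.71600916·3910000/10546 = 265.46518.
Var(Ŷ) = 37135² · 265.46518 = 3.6607867 × 10^11.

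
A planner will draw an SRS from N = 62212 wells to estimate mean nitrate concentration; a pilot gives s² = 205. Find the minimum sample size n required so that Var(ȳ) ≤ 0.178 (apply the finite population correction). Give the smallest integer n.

Without fpc, n₀ = s²/D = 205/0.178 = 1151.6854.
With fpc, (1 − n/N)·s²/n ≤ D requires n ≥ n₀/(1 + n₀/N) = 1151.6854/(1 + 1151.6854/62212) = 1130.7526.
Rounding up, n = 1131.

1131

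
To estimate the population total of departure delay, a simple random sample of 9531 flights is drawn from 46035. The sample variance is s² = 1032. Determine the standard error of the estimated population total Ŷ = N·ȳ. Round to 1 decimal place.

Var(Ŷ) = N²·Var(ȳ) = N²·(1 − n/N)·s²/n.
f = 9531/46035 = 0.20703812; Var(ȳ) = 0.79296188·1032/9531 = 0.085860524.
Var(Ŷ) = 46035² · 0.085860524 = 1.8195744 × 10^8.
SE(Ŷ) = √(1.8195744 × 10^8) = 13489.2.

13489.2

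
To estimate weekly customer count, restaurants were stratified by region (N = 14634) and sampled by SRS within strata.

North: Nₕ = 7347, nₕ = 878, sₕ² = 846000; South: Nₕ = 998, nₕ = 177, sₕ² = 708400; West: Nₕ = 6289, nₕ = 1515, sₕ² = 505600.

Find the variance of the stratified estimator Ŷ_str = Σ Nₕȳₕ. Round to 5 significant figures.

Var(Ŷ_str) = Σₕ Nₕ²(1 − fₕ)sₕ²/nₕ.
North: 7347²·(1 − 878/7347)·846000/878 = 4.5795525 × 10^10.
South: 998²·(1 − 177/998)·708400/177 = 3.2792837 × 10^9.
West: 6289²·(1 − 1515/6289)·505600/1515 = 1.0019786 × 10^10.
Sum = 5.9094595 × 10^10.

5.9095 × 10^10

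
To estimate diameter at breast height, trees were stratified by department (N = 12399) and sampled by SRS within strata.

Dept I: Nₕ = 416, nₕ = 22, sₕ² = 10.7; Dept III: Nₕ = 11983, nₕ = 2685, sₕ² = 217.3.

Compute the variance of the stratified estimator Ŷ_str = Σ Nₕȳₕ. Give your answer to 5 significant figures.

Var(Ŷ_str) = Σₕ Nₕ²(1 − fₕ)sₕ²/nₕ.
Dept I: 416²·(1 − 22/416)·10.7/22 = 79716.945.
Dept III: 11983²·(1 − 2685/11983)·217.3/2685 = 9.0171758 × 10^6.
Sum = 9.0968927 × 10^6.

9.0969 × 10^6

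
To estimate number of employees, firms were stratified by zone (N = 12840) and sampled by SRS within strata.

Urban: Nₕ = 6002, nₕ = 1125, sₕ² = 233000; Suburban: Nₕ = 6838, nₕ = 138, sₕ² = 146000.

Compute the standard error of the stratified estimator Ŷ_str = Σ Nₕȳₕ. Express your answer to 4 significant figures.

233500

Var(Ŷ_str) = Σₕ Nₕ²(1 − fₕ)sₕ²/nₕ.
Urban: 6002²·(1 − 1125/6002)·233000/1125 = 6.0625055 × 10^9.
Suburban: 6838²·(1 − 138/6838)·146000/138 = 4.8470519 × 10^10.
Sum = 5.4533025 × 10^10.
SE = √(5.4533025 × 10^10) = 233500.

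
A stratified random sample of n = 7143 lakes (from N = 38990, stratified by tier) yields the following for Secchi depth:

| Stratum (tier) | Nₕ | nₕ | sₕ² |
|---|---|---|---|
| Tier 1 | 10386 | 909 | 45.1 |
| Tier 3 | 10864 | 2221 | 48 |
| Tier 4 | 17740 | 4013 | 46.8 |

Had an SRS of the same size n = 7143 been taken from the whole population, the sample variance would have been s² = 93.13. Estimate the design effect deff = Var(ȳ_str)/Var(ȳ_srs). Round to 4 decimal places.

Var(ȳ_str) = Σ Wₕ²(1−fₕ)sₕ²/nₕ with Wₕ = Nₕ/38990:
  Tier 1: (10386/38990)²·(1−909/10386)·45.1/909 = 0.0032123687
  Tier 3: (10864/38990)²·(1−2221/10864)·48/2221 = 0.0013348746
  Tier 4: (17740/38990)²·(1−4013/17740)·46.8/4013 = 0.0018680972
  → Var(ȳ_str) = 0.0064153405.
Var(ȳ_srs) = (1 − 7143/38990)·93.13/7143 = 0.010649378.
deff = 0.0064153405 / 0.010649378 = 0.6024.

0.6024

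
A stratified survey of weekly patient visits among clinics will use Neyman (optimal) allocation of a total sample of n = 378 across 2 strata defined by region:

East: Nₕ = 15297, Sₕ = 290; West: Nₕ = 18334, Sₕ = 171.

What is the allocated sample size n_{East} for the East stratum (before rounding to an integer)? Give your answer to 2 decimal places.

221.48

Neyman allocation: nₕ = n·NₕSₕ / Σⱼ NⱼSⱼ.
Σ NⱼSⱼ = 15297·290 + 18334·171 = 7.571244 × 10^6.
n_{East} = 378·15297·290 / (7.571244 × 10^6) = 221.48.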